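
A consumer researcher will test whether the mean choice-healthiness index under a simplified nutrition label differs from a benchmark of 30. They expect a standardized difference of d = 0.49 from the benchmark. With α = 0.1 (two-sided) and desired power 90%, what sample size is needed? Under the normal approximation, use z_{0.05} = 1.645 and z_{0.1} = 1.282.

n = 36

For a one-sample test: n = ((z_{α/2} + z_β) / d)².
z_{α/2} + z_β = 1.645 + 1.282 = 2.927.
n = (2.927 / 0.49)² = 5.973² = 35.68.
Round up.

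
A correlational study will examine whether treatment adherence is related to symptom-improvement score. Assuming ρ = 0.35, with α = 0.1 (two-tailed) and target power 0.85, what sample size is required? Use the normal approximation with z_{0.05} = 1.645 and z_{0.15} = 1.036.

n = 57

Fisher's z: C = ½·ln((1+r)/(1−r)) = ½·ln(2.0769) = 0.3654.
n = ((z_{α/2} + z_β)/C)² + 3.
(1.645 + 1.036) / 0.3654 = 2.681 / 0.3654 = 7.337.
n = 7.337² + 3 = 53.83 + 3 = 56.8.
Round up.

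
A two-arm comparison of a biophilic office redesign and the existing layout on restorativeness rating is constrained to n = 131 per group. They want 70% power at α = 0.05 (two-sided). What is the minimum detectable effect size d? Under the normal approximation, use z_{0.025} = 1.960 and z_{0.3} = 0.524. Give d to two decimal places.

d_min ≈ 0.31

For two independent groups of n = 131 each: d_min = (z_{α/2} + z_β)·√(2/n).
z-sum = 1.960 + 0.524 = 2.484.
d_min = 2.484 × √(2/131) = 2.484 × 0.1236 = 0.307.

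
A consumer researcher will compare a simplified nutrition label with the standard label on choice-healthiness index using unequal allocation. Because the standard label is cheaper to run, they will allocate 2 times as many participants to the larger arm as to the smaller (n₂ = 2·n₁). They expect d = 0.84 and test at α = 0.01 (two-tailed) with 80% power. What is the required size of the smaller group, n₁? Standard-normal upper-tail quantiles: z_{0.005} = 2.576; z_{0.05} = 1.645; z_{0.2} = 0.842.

With allocation ratio k = n₂/n₁ = 2, Var(x̄₁−x̄₂) = σ²(1/n₁ + 1/(k·n₁)) = σ²·(k+1)/(k·n₁).
So n₁ = (1 + 1/k)·((z_{α/2} + z_β)/d)² = 1.500 × (3.418/0.84)².
n₁ = 1.500 × 16.56 = 24.8.
Round up: n₁ = 25, giving n₂ = 2 × 25 = 50.

n₁ = 25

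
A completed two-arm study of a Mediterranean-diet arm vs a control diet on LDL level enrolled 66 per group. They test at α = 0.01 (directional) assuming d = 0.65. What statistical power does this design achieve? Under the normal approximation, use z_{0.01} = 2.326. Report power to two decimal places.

power ≈ 0.92

For two equal groups, power = Φ(d·√(n/2) − z_{α}).
d·√(n/2) = 0.65 × √(66/2) = 0.65 × 5.745 = 3.734.
z_β = 3.734 − 2.326 = 1.408.
Power = Φ(1.408) = 0.920.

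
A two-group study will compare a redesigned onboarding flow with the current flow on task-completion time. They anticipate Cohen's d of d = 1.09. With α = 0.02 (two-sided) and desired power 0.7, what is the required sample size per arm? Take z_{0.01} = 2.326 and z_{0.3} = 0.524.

n = 14 per group

For two independent groups with equal n: n = 2·((z_{α/2} + z_β) / d)².
z_{α/2} + z_β = 2.326 + 0.524 = 2.850.
n = 2 × (2.850 / 1.09)² = 2 × 2.615² = 2 × 6.84 = 13.7.
Round up to the next whole participant.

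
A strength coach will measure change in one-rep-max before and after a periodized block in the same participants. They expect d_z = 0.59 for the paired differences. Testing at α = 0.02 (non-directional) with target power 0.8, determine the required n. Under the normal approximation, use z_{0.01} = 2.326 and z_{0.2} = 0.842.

For a paired (one-sample on differences) test: n = ((z_{α/2} + z_β) / d)².
z_{α/2} + z_β = 2.326 + 0.842 = 3.168.
n = (3.168 / 0.59)² = 5.369² = 28.83.
Round up.

n = 29 pairs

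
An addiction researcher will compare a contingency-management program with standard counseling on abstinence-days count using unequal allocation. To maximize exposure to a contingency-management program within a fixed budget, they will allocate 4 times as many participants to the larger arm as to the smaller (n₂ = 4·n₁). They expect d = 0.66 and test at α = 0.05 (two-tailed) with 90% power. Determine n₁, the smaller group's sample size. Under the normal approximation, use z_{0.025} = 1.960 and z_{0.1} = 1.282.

With allocation ratio k = n₂/n₁ = 4, Var(x̄₁−x̄₂) = σ²(1/n₁ + 1/(k·n₁)) = σ²·(k+1)/(k·n₁).
So n₁ = (1 + 1/k)·((z_{α/2} + z_β)/d)² = 1.250 × (3.242/0.66)².
n₁ = 1.250 × 24.13 = 30.2.
Round up: n₁ = 31, giving n₂ = 4 × 31 = 124.

n₁ = 31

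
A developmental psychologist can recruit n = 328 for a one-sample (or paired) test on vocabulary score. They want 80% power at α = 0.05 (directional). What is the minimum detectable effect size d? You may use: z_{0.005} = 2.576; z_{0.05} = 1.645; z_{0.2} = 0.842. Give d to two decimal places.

d_min ≈ 0.14

For a single sample (or paired design) of n = 328: d_min = (z_{α} + z_β)/√n.
z-sum = 1.645 + 0.842 = 2.487.
d_min = 2.487 / √328 = 2.487 / 18.111 = 0.137.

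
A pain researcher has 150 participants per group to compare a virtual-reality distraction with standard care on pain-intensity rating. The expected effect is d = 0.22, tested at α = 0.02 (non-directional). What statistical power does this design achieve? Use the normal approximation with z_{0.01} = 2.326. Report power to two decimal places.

For two equal groups, power = Φ(d·√(n/2) − z_{α/2}).
d·√(n/2) = 0.22 × √(150/2) = 0.22 × 8.660 = 1.905.
z_β = 1.905 − 2.326 = -0.421.
Power = Φ(-0.421) = 0.337.

power ≈ 0.34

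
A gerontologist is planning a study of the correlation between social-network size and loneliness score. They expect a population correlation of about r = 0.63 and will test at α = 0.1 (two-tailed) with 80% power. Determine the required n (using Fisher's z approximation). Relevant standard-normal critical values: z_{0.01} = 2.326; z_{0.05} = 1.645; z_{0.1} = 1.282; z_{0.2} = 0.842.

n = 15

Fisher's z: C = ½·ln((1+r)/(1−r)) = ½·ln(4.4054) = 0.7414.
n = ((z_{α/2} + z_β)/C)² + 3.
(1.645 + 0.842) / 0.7414 = 2.487 / 0.7414 = 3.354.
n = 3.354² + 3 = 11.25 + 3 = 14.3.
Round up.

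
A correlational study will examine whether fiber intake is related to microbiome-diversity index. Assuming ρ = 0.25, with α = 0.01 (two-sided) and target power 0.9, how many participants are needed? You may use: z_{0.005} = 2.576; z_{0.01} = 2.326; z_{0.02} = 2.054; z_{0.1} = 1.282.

n = 232

Fisher's z: C = ½·ln((1+r)/(1−r)) = ½·ln(1.6667) = 0.2554.
n = ((z_{α/2} + z_β)/C)² + 3.
(2.576 + 1.282) / 0.2554 = 3.858 / 0.2554 = 15.106.
n = 15.106² + 3 = 228.18 + 3 = 231.2.
Round up.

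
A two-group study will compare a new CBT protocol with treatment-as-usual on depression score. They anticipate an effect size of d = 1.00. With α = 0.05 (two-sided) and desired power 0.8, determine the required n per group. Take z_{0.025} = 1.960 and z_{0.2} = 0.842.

n = 16 per group

For two independent groups with equal n: n = 2·((z_{α/2} + z_β) / d)².
z_{α/2} + z_β = 1.960 + 0.842 = 2.802.
n = 2 × (2.802 / 1.00)² = 2 × 2.802² = 2 × 7.85 = 15.7.
Round up to the next whole participant.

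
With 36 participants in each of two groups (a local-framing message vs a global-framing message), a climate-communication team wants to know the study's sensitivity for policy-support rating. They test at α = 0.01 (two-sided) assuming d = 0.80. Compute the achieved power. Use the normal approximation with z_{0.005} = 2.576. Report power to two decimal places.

For two equal groups, power = Φ(d·√(n/2) − z_{α/2}).
d·√(n/2) = 0.80 × √(36/2) = 0.80 × 4.243 = 3.394.
z_β = 3.394 − 2.576 = 0.818.
Power = Φ(0.818) = 0.793.

power ≈ 0.79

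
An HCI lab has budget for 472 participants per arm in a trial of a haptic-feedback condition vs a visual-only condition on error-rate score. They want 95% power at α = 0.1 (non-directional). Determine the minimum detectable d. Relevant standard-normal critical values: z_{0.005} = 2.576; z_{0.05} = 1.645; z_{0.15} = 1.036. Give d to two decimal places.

For two independent groups of n = 472 each: d_min = (z_{α/2} + z_β)·√(2/n).
z-sum = 1.645 + 1.645 = 3.290.
d_min = 3.290 × √(2/472) = 3.290 × 0.0651 = 0.214.

d_min ≈ 0.21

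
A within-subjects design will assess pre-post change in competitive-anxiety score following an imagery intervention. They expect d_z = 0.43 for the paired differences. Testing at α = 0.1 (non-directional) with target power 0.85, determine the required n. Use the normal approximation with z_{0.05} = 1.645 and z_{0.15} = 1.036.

n = 39 pairs

For a paired (one-sample on differences) test: n = ((z_{α/2} + z_β) / d)².
z_{α/2} + z_β = 1.645 + 1.036 = 2.681.
n = (2.681 / 0.43)² = 6.235² = 38.87.
Round up.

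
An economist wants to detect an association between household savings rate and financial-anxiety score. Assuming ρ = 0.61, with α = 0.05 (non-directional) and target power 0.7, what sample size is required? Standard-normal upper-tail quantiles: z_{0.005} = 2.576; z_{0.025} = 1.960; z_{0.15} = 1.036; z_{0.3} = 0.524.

n = 16

Fisher's z: C = ½·ln((1+r)/(1−r)) = ½·ln(4.1282) = 0.7089.
n = ((z_{α/2} + z_β)/C)² + 3.
(1.960 + 0.524) / 0.7089 = 2.484 / 0.7089 = 3.504.
n = 3.504² + 3 = 12.28 + 3 = 15.3.
Round up.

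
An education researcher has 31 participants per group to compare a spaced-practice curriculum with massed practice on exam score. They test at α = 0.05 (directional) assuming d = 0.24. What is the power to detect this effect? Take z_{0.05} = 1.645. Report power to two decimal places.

For two equal groups, power = Φ(d·√(n/2) − z_{α}).
d·√(n/2) = 0.24 × √(31/2) = 0.24 × 3.937 = 0.945.
z_β = 0.945 − 1.645 = -0.700.
Power = Φ(-0.700) = 0.242.

power ≈ 0.24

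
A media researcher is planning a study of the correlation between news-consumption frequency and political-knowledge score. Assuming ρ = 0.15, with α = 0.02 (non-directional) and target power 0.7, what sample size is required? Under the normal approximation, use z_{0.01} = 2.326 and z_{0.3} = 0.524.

n = 359

Fisher's z: C = ½·ln((1+r)/(1−r)) = ½·ln(1.3529) = 0.1511.
n = ((z_{α/2} + z_β)/C)² + 3.
(2.326 + 0.524) / 0.1511 = 2.850 / 0.1511 = 18.862.
n = 18.862² + 3 = 355.76 + 3 = 358.8.
Round up.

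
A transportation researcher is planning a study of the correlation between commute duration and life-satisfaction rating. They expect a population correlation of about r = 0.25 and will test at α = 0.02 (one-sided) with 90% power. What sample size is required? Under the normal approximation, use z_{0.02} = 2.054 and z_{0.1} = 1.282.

n = 174

Fisher's z: C = ½·ln((1+r)/(1−r)) = ½·ln(1.6667) = 0.2554.
n = ((z_{α} + z_β)/C)² + 3.
(2.054 + 1.282) / 0.2554 = 3.336 / 0.2554 = 13.062.
n = 13.062² + 3 = 170.61 + 3 = 173.6.
Round up.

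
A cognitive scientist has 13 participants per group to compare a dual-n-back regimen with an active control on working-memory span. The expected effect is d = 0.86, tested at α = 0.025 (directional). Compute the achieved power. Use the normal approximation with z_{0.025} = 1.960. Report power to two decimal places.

power ≈ 0.59

For two equal groups, power = Φ(d·√(n/2) − z_{α}).
d·√(n/2) = 0.86 × √(13/2) = 0.86 × 2.550 = 2.193.
z_β = 2.193 − 1.960 = 0.233.
Power = Φ(0.233) = 0.592.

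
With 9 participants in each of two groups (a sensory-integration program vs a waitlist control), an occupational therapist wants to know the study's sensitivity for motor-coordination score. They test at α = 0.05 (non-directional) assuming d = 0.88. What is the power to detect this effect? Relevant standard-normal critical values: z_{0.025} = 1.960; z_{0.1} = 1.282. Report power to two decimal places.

power ≈ 0.46

For two equal groups, power = Φ(d·√(n/2) − z_{α/2}).
d·√(n/2) = 0.88 × √(9/2) = 0.88 × 2.121 = 1.867.
z_β = 1.867 − 1.960 = -0.093.
Power = Φ(-0.093) = 0.463.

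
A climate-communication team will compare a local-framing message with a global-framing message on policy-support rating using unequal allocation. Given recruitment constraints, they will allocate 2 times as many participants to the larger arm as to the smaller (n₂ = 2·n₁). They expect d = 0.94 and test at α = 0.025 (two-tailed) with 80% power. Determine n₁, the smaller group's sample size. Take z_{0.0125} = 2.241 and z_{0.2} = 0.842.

With allocation ratio k = n₂/n₁ = 2, Var(x̄₁−x̄₂) = σ²(1/n₁ + 1/(k·n₁)) = σ²·(k+1)/(k·n₁).
So n₁ = (1 + 1/k)·((z_{α/2} + z_β)/d)² = 1.500 × (3.083/0.94)².
n₁ = 1.500 × 10.76 = 16.1.
Round up: n₁ = 17, giving n₂ = 2 × 17 = 34.

n₁ = 17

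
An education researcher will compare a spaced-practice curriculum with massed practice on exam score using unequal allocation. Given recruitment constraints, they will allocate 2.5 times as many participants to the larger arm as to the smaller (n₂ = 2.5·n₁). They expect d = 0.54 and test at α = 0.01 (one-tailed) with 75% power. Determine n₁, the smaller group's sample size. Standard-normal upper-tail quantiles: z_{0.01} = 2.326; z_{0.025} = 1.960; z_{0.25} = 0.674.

With allocation ratio k = n₂/n₁ = 2.5, Var(x̄₁−x̄₂) = σ²(1/n₁ + 1/(k·n₁)) = σ²·(k+1)/(k·n₁).
So n₁ = (1 + 1/k)·((z_{α} + z_β)/d)² = 1.400 × (3.000/0.54)².
n₁ = 1.400 × 30.86 = 43.2.
Round up: n₁ = 44, giving n₂ = 2.5 × 44 = 110.

n₁ = 44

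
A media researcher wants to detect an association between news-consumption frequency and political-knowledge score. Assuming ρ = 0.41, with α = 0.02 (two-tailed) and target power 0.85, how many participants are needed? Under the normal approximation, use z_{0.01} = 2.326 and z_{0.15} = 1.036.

n = 63

Fisher's z: C = ½·ln((1+r)/(1−r)) = ½·ln(2.3898) = 0.4356.
n = ((z_{α/2} + z_β)/C)² + 3.
(2.326 + 1.036) / 0.4356 = 3.362 / 0.4356 = 7.718.
n = 7.718² + 3 = 59.57 + 3 = 62.6.
Round up.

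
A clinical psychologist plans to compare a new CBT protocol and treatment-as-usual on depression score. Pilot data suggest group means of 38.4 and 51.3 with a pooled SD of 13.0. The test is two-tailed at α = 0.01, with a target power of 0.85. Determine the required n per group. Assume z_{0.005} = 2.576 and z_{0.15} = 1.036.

n = 27 per group

Cohen's d = |M₁ − M₂| / SD_pooled = |38.4 − 51.3| / 13.0 = 12.9 / 13.0 = 0.992.
For two independent groups with equal n: n = 2·((z_{α/2} + z_β) / d)².
z_{α/2} + z_β = 2.576 + 1.036 = 3.612.
n = 2 × (3.612 / 0.992)² = 2 × 3.641² = 2 × 13.26 = 26.5.
Round up to the next whole participant.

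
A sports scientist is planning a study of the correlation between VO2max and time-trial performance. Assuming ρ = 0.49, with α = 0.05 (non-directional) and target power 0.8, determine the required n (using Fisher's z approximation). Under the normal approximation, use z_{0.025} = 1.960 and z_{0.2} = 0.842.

Fisher's z: C = ½·ln((1+r)/(1−r)) = ½·ln(2.9216) = 0.5361.
n = ((z_{α/2} + z_β)/C)² + 3.
(1.960 + 0.842) / 0.5361 = 2.802 / 0.5361 = 5.227.
n = 5.227² + 3 = 27.32 + 3 = 30.3.
Round up.

n = 31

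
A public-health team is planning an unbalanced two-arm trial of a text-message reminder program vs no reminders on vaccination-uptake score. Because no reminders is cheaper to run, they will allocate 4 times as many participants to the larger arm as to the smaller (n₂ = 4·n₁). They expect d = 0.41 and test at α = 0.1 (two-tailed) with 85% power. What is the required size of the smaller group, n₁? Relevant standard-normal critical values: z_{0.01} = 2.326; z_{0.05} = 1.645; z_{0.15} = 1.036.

With allocation ratio k = n₂/n₁ = 4, Var(x̄₁−x̄₂) = σ²(1/n₁ + 1/(k·n₁)) = σ²·(k+1)/(k·n₁).
So n₁ = (1 + 1/k)·((z_{α/2} + z_β)/d)² = 1.250 × (2.681/0.41)².
n₁ = 1.250 × 42.76 = 53.4.
Round up: n₁ = 54, giving n₂ = 4 × 54 = 216.

n₁ = 54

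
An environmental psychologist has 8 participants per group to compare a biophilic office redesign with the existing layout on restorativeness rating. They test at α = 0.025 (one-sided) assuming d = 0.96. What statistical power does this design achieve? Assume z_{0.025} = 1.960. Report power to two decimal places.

For two equal groups, power = Φ(d·√(n/2) − z_{α}).
d·√(n/2) = 0.96 × √(8/2) = 0.96 × 2.000 = 1.920.
z_β = 1.920 − 1.960 = -0.040.
Power = Φ(-0.040) = 0.484.

power ≈ 0.48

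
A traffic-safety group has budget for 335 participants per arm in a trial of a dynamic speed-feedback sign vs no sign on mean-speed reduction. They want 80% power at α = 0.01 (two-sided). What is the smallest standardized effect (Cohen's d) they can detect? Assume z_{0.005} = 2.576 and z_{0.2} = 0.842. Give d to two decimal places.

For two independent groups of n = 335 each: d_min = (z_{α/2} + z_β)·√(2/n).
z-sum = 2.576 + 0.842 = 3.418.
d_min = 3.418 × √(2/335) = 3.418 × 0.0773 = 0.264.

d_min ≈ 0.26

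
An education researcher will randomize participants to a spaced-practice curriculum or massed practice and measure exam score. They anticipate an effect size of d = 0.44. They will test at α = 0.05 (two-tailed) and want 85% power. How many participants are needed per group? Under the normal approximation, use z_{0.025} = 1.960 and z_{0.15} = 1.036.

For two independent groups with equal n: n = 2·((z_{α/2} + z_β) / d)².
z_{α/2} + z_β = 1.960 + 1.036 = 2.996.
n = 2 × (2.996 / 0.44)² = 2 × 6.809² = 2 × 46.36 = 92.7.
Round up to the next whole participant.

n = 93 per group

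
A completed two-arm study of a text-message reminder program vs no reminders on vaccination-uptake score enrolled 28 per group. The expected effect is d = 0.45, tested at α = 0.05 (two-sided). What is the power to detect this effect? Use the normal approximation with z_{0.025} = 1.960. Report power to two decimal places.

power ≈ 0.39

For two equal groups, power = Φ(d·√(n/2) − z_{α/2}).
d·√(n/2) = 0.45 × √(28/2) = 0.45 × 3.742 = 1.684.
z_β = 1.684 − 1.960 = -0.276.
Power = Φ(-0.276) = 0.391.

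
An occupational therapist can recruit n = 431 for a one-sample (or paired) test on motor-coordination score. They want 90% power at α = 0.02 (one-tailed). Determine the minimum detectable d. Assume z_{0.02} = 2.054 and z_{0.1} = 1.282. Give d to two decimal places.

For a single sample (or paired design) of n = 431: d_min = (z_{α} + z_β)/√n.
z-sum = 2.054 + 1.282 = 3.336.
d_min = 3.336 / √431 = 3.336 / 20.761 = 0.161.

d_min ≈ 0.16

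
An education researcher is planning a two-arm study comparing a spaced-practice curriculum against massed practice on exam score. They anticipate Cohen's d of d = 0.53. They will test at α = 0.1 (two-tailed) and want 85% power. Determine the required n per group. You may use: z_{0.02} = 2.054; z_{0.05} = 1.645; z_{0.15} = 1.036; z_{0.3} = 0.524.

n = 52 per group

For two independent groups with equal n: n = 2·((z_{α/2} + z_β) / d)².
z_{α/2} + z_β = 1.645 + 1.036 = 2.681.
n = 2 × (2.681 / 0.53)² = 2 × 5.058² = 2 × 25.59 = 51.2.
Round up to the next whole participant.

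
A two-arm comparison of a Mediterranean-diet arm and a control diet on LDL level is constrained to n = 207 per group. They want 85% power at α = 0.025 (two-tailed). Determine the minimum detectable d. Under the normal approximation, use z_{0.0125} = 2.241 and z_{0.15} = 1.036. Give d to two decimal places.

d_min ≈ 0.32

For two independent groups of n = 207 each: d_min = (z_{α/2} + z_β)·√(2/n).
z-sum = 2.241 + 1.036 = 3.277.
d_min = 3.277 × √(2/207) = 3.277 × 0.0983 = 0.322.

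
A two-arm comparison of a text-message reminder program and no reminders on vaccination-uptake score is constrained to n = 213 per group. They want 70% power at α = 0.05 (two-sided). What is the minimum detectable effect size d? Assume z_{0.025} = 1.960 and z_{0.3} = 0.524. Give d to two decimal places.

d_min ≈ 0.24

For two independent groups of n = 213 each: d_min = (z_{α/2} + z_β)·√(2/n).
z-sum = 1.960 + 0.524 = 2.484.
d_min = 2.484 × √(2/213) = 2.484 × 0.0969 = 0.241.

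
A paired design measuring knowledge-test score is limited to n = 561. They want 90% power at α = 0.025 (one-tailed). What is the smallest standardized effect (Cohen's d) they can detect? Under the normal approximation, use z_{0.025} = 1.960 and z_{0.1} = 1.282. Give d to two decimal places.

For a single sample (or paired design) of n = 561: d_min = (z_{α} + z_β)/√n.
z-sum = 1.960 + 1.282 = 3.242.
d_min = 3.242 / √561 = 3.242 / 23.685 = 0.137.

d_min ≈ 0.14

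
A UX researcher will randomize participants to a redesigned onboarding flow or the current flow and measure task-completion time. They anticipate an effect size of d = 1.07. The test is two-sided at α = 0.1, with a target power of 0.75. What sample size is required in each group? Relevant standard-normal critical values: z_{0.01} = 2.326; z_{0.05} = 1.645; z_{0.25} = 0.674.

For two independent groups with equal n: n = 2·((z_{α/2} + z_β) / d)².
z_{α/2} + z_β = 1.645 + 0.674 = 2.319.
n = 2 × (2.319 / 1.07)² = 2 × 2.167² = 2 × 4.70 = 9.4.
Round up to the next whole participant.

n = 10 per group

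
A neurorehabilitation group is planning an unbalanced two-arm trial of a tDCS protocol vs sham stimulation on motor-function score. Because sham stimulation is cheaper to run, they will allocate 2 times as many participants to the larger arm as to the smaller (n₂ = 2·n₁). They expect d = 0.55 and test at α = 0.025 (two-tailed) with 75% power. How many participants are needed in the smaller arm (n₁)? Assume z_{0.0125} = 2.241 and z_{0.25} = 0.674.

n₁ = 43

With allocation ratio k = n₂/n₁ = 2, Var(x̄₁−x̄₂) = σ²(1/n₁ + 1/(k·n₁)) = σ²·(k+1)/(k·n₁).
So n₁ = (1 + 1/k)·((z_{α/2} + z_β)/d)² = 1.500 × (2.915/0.55)².
n₁ = 1.500 × 28.09 = 42.1.
Round up: n₁ = 43, giving n₂ = 2 × 43 = 86.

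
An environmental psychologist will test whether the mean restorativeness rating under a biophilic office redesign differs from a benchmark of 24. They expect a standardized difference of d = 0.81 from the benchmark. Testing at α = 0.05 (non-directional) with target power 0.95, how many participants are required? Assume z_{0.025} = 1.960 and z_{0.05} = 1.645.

n = 20

For a one-sample test: n = ((z_{α/2} + z_β) / d)².
z_{α/2} + z_β = 1.960 + 1.645 = 3.605.
n = (3.605 / 0.81)² = 4.451² = 19.81.
Round up.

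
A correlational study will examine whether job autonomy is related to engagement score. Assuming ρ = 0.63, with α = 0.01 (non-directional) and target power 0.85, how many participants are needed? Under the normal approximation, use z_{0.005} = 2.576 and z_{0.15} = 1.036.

Fisher's z: C = ½·ln((1+r)/(1−r)) = ½·ln(4.4054) = 0.7414.
n = ((z_{α/2} + z_β)/C)² + 3.
(2.576 + 1.036) / 0.7414 = 3.612 / 0.7414 = 4.872.
n = 4.872² + 3 = 23.74 + 3 = 26.7.
Round up.

n = 27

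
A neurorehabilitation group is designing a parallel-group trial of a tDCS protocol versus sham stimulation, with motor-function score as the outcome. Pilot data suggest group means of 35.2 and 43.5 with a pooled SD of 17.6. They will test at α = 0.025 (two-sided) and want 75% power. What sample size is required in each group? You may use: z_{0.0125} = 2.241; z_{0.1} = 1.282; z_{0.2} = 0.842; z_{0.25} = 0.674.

Cohen's d = |M₁ − M₂| / SD_pooled = |35.2 − 43.5| / 17.6 = 8.3 / 17.6 = 0.472.
For two independent groups with equal n: n = 2·((z_{α/2} + z_β) / d)².
z_{α/2} + z_β = 2.241 + 0.674 = 2.915.
n = 2 × (2.915 / 0.472)² = 2 × 6.176² = 2 × 38.14 = 76.3.
Round up to the next whole participant.

n = 77 per group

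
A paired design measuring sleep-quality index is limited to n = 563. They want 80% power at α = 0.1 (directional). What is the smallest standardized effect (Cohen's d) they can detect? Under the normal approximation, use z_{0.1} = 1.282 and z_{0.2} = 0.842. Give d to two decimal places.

For a single sample (or paired design) of n = 563: d_min = (z_{α} + z_β)/√n.
z-sum = 1.282 + 0.842 = 2.124.
d_min = 2.124 / √563 = 2.124 / 23.728 = 0.090.

d_min ≈ 0.09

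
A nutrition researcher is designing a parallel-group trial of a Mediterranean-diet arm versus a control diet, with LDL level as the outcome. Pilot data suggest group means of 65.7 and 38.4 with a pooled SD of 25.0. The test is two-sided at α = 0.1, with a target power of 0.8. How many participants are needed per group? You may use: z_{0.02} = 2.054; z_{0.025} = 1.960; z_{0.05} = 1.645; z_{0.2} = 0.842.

Cohen's d = |M₁ − M₂| / SD_pooled = |65.7 − 38.4| / 25.0 = 27.3 / 25.0 = 1.092.
For two independent groups with equal n: n = 2·((z_{α/2} + z_β) / d)².
z_{α/2} + z_β = 1.645 + 0.842 = 2.487.
n = 2 × (2.487 / 1.092)² = 2 × 2.277² = 2 × 5.19 = 10.4.
Round up to the next whole participant.

n = 11 per group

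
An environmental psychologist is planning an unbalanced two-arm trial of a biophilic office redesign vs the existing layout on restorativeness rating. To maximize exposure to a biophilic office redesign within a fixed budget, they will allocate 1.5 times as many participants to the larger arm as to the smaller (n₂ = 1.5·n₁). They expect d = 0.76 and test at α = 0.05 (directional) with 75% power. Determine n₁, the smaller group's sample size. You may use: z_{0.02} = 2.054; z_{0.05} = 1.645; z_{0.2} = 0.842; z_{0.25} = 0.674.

With allocation ratio k = n₂/n₁ = 1.5, Var(x̄₁−x̄₂) = σ²(1/n₁ + 1/(k·n₁)) = σ²·(k+1)/(k·n₁).
So n₁ = (1 + 1/k)·((z_{α} + z_β)/d)² = 1.667 × (2.319/0.76)².
n₁ = 1.667 × 9.31 = 15.5.
Round up: n₁ = 16, giving n₂ = 1.5 × 16 = 24.

n₁ = 16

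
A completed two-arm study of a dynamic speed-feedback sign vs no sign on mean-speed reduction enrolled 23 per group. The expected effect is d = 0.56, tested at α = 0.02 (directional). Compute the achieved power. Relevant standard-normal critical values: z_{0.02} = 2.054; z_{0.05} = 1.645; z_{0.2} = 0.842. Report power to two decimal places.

For two equal groups, power = Φ(d·√(n/2) − z_{α}).
d·√(n/2) = 0.56 × √(23/2) = 0.56 × 3.391 = 1.899.
z_β = 1.899 − 2.054 = -0.155.
Power = Φ(-0.155) = 0.438.

power ≈ 0.44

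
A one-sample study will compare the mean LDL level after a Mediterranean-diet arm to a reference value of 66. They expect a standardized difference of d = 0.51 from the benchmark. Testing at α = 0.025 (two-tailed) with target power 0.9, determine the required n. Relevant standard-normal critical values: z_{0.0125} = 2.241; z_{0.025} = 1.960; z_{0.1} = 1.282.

For a one-sample test: n = ((z_{α/2} + z_β) / d)².
z_{α/2} + z_β = 2.241 + 1.282 = 3.523.
n = (3.523 / 0.51)² = 6.908² = 47.72.
Round up.

n = 48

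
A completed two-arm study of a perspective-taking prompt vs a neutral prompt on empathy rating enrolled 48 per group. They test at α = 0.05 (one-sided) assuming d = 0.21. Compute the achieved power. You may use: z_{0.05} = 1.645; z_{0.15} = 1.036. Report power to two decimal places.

power ≈ 0.27

For two equal groups, power = Φ(d·√(n/2) − z_{α}).
d·√(n/2) = 0.21 × √(48/2) = 0.21 × 4.899 = 1.029.
z_β = 1.029 − 1.645 = -0.616.
Power = Φ(-0.616) = 0.269.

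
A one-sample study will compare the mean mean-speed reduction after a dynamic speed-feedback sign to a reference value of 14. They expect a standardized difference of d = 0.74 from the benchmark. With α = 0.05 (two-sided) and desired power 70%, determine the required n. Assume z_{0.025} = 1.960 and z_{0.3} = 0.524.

For a one-sample test: n = ((z_{α/2} + z_β) / d)².
z_{α/2} + z_β = 1.960 + 0.524 = 2.484.
n = (2.484 / 0.74)² = 3.357² = 11.27.
Round up.

n = 12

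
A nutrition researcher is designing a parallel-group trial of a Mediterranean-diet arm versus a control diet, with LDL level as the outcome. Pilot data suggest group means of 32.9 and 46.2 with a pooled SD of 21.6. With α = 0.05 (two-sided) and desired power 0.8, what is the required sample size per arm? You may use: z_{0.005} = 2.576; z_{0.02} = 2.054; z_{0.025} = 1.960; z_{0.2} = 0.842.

n = 42 per group

Cohen's d = |M₁ − M₂| / SD_pooled = |32.9 − 46.2| / 21.6 = 13.3 / 21.6 = 0.616.
For two independent groups with equal n: n = 2·((z_{α/2} + z_β) / d)².
z_{α/2} + z_β = 1.960 + 0.842 = 2.802.
n = 2 × (2.802 / 0.616)² = 2 × 4.549² = 2 × 20.69 = 41.4.
Round up to the next whole participant.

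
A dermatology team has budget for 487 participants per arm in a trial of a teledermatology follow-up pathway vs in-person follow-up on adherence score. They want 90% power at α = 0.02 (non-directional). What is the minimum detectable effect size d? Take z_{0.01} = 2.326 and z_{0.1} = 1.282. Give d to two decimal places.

d_min ≈ 0.23

For two independent groups of n = 487 each: d_min = (z_{α/2} + z_β)·√(2/n).
z-sum = 2.326 + 1.282 = 3.608.
d_min = 3.608 × √(2/487) = 3.608 × 0.0641 = 0.231.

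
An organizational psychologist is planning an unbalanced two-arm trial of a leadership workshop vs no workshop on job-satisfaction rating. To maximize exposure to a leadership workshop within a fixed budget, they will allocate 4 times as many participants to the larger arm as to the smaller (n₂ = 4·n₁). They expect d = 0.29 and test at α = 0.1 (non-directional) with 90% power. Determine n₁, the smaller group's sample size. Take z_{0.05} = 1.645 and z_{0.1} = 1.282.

n₁ = 128

With allocation ratio k = n₂/n₁ = 4, Var(x̄₁−x̄₂) = σ²(1/n₁ + 1/(k·n₁)) = σ²·(k+1)/(k·n₁).
So n₁ = (1 + 1/k)·((z_{α/2} + z_β)/d)² = 1.250 × (2.927/0.29)².
n₁ = 1.250 × 101.87 = 127.3.
Round up: n₁ = 128, giving n₂ = 4 × 128 = 512.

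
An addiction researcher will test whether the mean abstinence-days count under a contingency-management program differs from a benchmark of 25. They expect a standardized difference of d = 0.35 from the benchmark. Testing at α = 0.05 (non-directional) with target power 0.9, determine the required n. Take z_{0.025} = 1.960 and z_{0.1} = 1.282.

For a one-sample test: n = ((z_{α/2} + z_β) / d)².
z_{α/2} + z_β = 1.960 + 1.282 = 3.242.
n = (3.242 / 0.35)² = 9.263² = 85.80.
Round up.

n = 86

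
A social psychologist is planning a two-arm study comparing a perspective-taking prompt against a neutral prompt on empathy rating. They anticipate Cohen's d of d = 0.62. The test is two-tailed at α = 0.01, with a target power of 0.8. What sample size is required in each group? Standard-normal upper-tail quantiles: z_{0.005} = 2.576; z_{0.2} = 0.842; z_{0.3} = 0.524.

n = 61 per group

For two independent groups with equal n: n = 2·((z_{α/2} + z_β) / d)².
z_{α/2} + z_β = 2.576 + 0.842 = 3.418.
n = 2 × (3.418 / 0.62)² = 2 × 5.513² = 2 × 30.39 = 60.8.
Round up to the next whole participant.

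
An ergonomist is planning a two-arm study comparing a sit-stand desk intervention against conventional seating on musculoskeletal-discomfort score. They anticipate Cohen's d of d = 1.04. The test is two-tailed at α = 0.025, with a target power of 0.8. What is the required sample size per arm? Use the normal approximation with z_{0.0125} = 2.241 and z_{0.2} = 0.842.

For two independent groups with equal n: n = 2·((z_{α/2} + z_β) / d)².
z_{α/2} + z_β = 2.241 + 0.842 = 3.083.
n = 2 × (3.083 / 1.04)² = 2 × 2.964² = 2 × 8.79 = 17.6.
Round up to the next whole participant.

n = 18 per group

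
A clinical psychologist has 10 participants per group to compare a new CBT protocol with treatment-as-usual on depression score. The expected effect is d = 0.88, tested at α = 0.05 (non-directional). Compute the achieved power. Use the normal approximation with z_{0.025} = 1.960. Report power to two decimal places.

power ≈ 0.50

For two equal groups, power = Φ(d·√(n/2) − z_{α/2}).
d·√(n/2) = 0.88 × √(10/2) = 0.88 × 2.236 = 1.968.
z_β = 1.968 − 1.960 = 0.008.
Power = Φ(0.008) = 0.503.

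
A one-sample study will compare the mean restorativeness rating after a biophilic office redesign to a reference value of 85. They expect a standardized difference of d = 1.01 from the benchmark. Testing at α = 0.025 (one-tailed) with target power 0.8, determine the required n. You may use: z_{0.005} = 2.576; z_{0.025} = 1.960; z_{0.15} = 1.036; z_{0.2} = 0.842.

n = 8

For a one-sample test: n = ((z_{α} + z_β) / d)².
z_{α} + z_β = 1.960 + 0.842 = 2.802.
n = (2.802 / 1.01)² = 2.774² = 7.70.
Round up.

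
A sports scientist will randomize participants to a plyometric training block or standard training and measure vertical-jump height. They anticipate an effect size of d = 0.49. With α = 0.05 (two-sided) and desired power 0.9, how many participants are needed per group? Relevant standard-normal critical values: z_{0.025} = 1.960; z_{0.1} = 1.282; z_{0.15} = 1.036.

n = 88 per group

For two independent groups with equal n: n = 2·((z_{α/2} + z_β) / d)².
z_{α/2} + z_β = 1.960 + 1.282 = 3.242.
n = 2 × (3.242 / 0.49)² = 2 × 6.616² = 2 × 43.78 = 87.6.
Round up to the next whole participant.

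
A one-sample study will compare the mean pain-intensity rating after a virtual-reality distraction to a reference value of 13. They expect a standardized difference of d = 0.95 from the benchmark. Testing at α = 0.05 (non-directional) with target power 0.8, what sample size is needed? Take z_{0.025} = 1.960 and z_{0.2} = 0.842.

n = 9

For a one-sample test: n = ((z_{α/2} + z_β) / d)².
z_{α/2} + z_β = 1.960 + 0.842 = 2.802.
n = (2.802 / 0.95)² = 2.949² = 8.70.
Round up.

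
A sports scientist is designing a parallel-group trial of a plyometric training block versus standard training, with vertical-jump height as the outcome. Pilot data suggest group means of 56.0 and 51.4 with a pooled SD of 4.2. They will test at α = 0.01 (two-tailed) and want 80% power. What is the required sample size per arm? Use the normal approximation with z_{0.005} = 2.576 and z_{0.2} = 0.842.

Cohen's d = |M₁ − M₂| / SD_pooled = |56.0 − 51.4| / 4.2 = 4.6 / 4.2 = 1.095.
For two independent groups with equal n: n = 2·((z_{α/2} + z_β) / d)².
z_{α/2} + z_β = 2.576 + 0.842 = 3.418.
n = 2 × (3.418 / 1.095)² = 2 × 3.121² = 2 × 9.74 = 19.5.
Round up to the next whole participant.

n = 20 per group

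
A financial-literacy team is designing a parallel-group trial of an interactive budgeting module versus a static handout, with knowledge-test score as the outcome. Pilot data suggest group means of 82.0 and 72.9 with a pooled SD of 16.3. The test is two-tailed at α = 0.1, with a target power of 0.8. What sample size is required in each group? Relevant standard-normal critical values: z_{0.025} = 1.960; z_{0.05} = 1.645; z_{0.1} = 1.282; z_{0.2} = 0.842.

n = 40 per group

Cohen's d = |M₁ − M₂| / SD_pooled = |82.0 − 72.9| / 16.3 = 9.1 / 16.3 = 0.558.
For two independent groups with equal n: n = 2·((z_{α/2} + z_β) / d)².
z_{α/2} + z_β = 1.645 + 0.842 = 2.487.
n = 2 × (2.487 / 0.558)² = 2 × 4.457² = 2 × 19.86 = 39.7.
Round up to the next whole participant.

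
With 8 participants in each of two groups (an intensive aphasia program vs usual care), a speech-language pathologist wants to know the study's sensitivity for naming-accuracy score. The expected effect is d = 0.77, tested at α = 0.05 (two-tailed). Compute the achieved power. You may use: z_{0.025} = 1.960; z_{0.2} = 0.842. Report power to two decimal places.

power ≈ 0.34

For two equal groups, power = Φ(d·√(n/2) − z_{α/2}).
d·√(n/2) = 0.77 × √(8/2) = 0.77 × 2.000 = 1.540.
z_β = 1.540 − 1.960 = -0.420.
Power = Φ(-0.420) = 0.337.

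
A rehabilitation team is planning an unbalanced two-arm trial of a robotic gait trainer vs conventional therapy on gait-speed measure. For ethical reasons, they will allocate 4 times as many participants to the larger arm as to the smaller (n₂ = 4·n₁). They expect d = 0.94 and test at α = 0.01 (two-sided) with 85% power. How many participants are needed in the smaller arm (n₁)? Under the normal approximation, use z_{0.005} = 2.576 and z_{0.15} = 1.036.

With allocation ratio k = n₂/n₁ = 4, Var(x̄₁−x̄₂) = σ²(1/n₁ + 1/(k·n₁)) = σ²·(k+1)/(k·n₁).
So n₁ = (1 + 1/k)·((z_{α/2} + z_β)/d)² = 1.250 × (3.612/0.94)².
n₁ = 1.250 × 14.77 = 18.5.
Round up: n₁ = 19, giving n₂ = 4 × 19 = 76.

n₁ = 19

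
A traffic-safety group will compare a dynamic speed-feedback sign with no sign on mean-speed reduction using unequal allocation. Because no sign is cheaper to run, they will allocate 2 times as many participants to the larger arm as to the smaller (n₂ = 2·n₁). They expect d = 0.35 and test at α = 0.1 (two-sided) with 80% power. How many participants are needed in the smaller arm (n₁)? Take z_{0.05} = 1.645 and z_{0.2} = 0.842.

With allocation ratio k = n₂/n₁ = 2, Var(x̄₁−x̄₂) = σ²(1/n₁ + 1/(k·n₁)) = σ²·(k+1)/(k·n₁).
So n₁ = (1 + 1/k)·((z_{α/2} + z_β)/d)² = 1.500 × (2.487/0.35)².
n₁ = 1.500 × 50.49 = 75.7.
Round up: n₁ = 76, giving n₂ = 2 × 76 = 152.

n₁ = 76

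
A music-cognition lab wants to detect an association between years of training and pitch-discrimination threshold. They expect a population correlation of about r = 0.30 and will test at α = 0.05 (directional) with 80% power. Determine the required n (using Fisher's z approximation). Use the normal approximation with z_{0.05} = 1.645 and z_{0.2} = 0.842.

Fisher's z: C = ½·ln((1+r)/(1−r)) = ½·ln(1.8571) = 0.3095.
n = ((z_{α} + z_β)/C)² + 3.
(1.645 + 0.842) / 0.3095 = 2.487 / 0.3095 = 8.036.
n = 8.036² + 3 = 64.57 + 3 = 67.6.
Round up.

n = 68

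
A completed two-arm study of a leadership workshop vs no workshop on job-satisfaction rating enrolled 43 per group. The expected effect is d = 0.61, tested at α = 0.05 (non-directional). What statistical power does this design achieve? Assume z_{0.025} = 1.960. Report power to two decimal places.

For two equal groups, power = Φ(d·√(n/2) − z_{α/2}).
d·√(n/2) = 0.61 × √(43/2) = 0.61 × 4.637 = 2.828.
z_β = 2.828 − 1.960 = 0.868.
Power = Φ(0.868) = 0.807.

power ≈ 0.81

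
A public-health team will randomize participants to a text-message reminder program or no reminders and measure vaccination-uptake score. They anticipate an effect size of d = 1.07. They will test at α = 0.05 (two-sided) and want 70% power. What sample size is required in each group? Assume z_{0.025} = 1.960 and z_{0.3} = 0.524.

n = 11 per group

For two independent groups with equal n: n = 2·((z_{α/2} + z_β) / d)².
z_{α/2} + z_β = 1.960 + 0.524 = 2.484.
n = 2 × (2.484 / 1.07)² = 2 × 2.321² = 2 × 5.39 = 10.8.
Round up to the next whole participant.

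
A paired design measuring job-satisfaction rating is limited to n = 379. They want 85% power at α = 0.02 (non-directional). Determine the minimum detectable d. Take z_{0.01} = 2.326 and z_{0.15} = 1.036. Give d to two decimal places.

d_min ≈ 0.17

For a single sample (or paired design) of n = 379: d_min = (z_{α/2} + z_β)/√n.
z-sum = 2.326 + 1.036 = 3.362.
d_min = 3.362 / √379 = 3.362 / 19.468 = 0.173.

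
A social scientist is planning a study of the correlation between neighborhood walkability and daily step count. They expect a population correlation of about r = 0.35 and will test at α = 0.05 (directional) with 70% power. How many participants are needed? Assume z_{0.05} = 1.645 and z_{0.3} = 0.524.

Fisher's z: C = ½·ln((1+r)/(1−r)) = ½·ln(2.0769) = 0.3654.
n = ((z_{α} + z_β)/C)² + 3.
(1.645 + 0.524) / 0.3654 = 2.169 / 0.3654 = 5.936.
n = 5.936² + 3 = 35.24 + 3 = 38.2.
Round up.

n = 39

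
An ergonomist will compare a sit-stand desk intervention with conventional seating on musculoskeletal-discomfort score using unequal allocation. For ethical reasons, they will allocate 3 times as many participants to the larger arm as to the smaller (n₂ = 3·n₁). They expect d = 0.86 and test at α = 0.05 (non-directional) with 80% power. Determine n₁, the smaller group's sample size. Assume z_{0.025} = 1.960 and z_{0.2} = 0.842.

n₁ = 15

With allocation ratio k = n₂/n₁ = 3, Var(x̄₁−x̄₂) = σ²(1/n₁ + 1/(k·n₁)) = σ²·(k+1)/(k·n₁).
So n₁ = (1 + 1/k)·((z_{α/2} + z_β)/d)² = 1.333 × (2.802/0.86)².
n₁ = 1.333 × 10.62 = 14.2.
Round up: n₁ = 15, giving n₂ = 3 × 15 = 45.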